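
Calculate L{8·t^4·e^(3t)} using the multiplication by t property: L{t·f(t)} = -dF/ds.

Using L{t^n·e^(at)} = n!/(s-a)^(n+1), L{t^4·e^(3t)} = 24/(s-3)^5, so L{8·t^4·e^(3t)} = 8·24/(s-3)^5 = 192/(s-3)^5

Final answer: 192/(s-3)^5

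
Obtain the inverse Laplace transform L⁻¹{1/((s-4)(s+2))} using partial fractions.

Decompose: A/(s-4) + B/(s+2). A = 1/6, B = -1/6. f(t) = (e^(4t) - e^(-2t))/6

Final answer: (e^(4t) - e^(-2t))/6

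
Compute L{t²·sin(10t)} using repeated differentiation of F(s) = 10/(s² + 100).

F(s) = 10/(s² + 100). F'(s) = -20s/(s² + 100)². F''(s) = -20(100 - 3s²)/(s² + 100)³ = (60s² - 2000)/(s² + 100)³. So L{t²·sin(10t)} = (-1)² F''(s) = (60s² - 2000)/(s² + 100)³

Final answer: (60s² - 2000)/(s² + 100)³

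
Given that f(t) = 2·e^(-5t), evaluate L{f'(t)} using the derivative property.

f(0) = 2, F(s) = 2/(s+5). L{f'(t)} = s·F(s) - f(0) = 2s/(s+5) - 2 = (2s - 2(s+5))/(s+5) = -10/(s+5)

Final answer: -10/(s+5)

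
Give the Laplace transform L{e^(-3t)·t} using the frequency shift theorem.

L{e^(at)·t^n} = n!/(s-a)^(n+1), so L{e^(-3t)·t} = 1/(s+3)^2

Final answer: 1/(s+3)^2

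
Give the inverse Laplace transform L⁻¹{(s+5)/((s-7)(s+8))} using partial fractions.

Using partial fractions, f(t) = (12e^(7t) + 3e^(-8t))/15

Final answer: (12e^(7t) + 3e^(-8t))/15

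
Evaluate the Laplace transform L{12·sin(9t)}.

L{sin(ωt)} = ω/(s² + ω²), so L{sin(9t)} = 9/(s² + 81). Then L{12·sin(9t)} = 12·9/(s² + 81) = 108/(s² + 81)

Final answer: 108/(s² + 81)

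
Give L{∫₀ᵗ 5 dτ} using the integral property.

L{∫₀ᵗ f(τ)dτ} = F(s)/s with f(t) = 5. F(s) = 5/s, so L{∫₀ᵗ 5 dτ} = (5/s)/s = 5/s². (Check: ∫₀ᵗ 5 dτ = 5t.)

Final answer: 5/s²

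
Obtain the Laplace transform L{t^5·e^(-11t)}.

L{t^n·e^(at)} = n!/(s-a)^(n+1), so L{t^5·e^(-11t)} = 120/(s+11)^6

Final answer: 120/(s+11)^6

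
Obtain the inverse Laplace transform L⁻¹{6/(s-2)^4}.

L⁻¹{n!/(s-a)^(n+1)} = t^n·e^(at), so L⁻¹{6/(s-2)^4} = t^3·e^(2t)

Final answer: t^3·e^(2t)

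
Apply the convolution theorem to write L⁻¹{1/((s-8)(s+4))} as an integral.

1/((s-8)(s+4)) = (1/(s-8))·(1/(s+4)) = L{e^(8t)}·L{e^(-4t)}. So f(t) = e^(8t)*e^(-4t) = ∫₀ᵗ e^(8τ)·e^(-4(t-τ)) dτ

Final answer: ∫₀ᵗ e^(8τ)·e^(-4(t-τ)) dτ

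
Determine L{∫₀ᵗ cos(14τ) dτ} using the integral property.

L{∫₀ᵗ f(τ)dτ} = F(s)/s with F(s) = s/(s² + 196), so the result is (s/(s² + 196))/s = 1/(s² + 196)

Final answer: 1/(s² + 196)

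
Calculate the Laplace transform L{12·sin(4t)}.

L{sin(ωt)} = ω/(s² + ω²), so L{sin(4t)} = 4/(s² + 16). Then L{12·sin(4t)} = 12·4/(s² + 16) = 48/(s² + 16)

Final answer: 48/(s² + 16)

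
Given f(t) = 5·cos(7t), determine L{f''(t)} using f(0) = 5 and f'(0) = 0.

F(s) = 5s/(s² + 49). L{f''(t)} = s²F(s) - sf(0) - f'(0) = 5s³/(s² + 49) - 5s = (5s³ - 5s(s² + 49))/(s² + 49) = -245s/(s² + 49)

Final answer: -245s/(s² + 49)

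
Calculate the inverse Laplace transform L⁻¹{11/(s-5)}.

L⁻¹{1/(s-a)} = e^(at), so L⁻¹{1/(s-5)} = e^(5t), and L⁻¹{11/(s-5)} = 11·e^(5t)

Final answer: 11·e^(5t)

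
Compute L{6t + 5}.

L{6t + 5} = 6·L{t} + 5·L{1} = 6/s² + 5/s

Final answer: 6/s² + 5/s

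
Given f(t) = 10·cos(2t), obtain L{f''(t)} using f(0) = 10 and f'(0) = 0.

F(s) = 10s/(s² + 4). L{f''(t)} = s²F(s) - sf(0) - f'(0) = 10s³/(s² + 4) - 10s = (10s³ - 10s(s² + 4))/(s² + 4) = -40s/(s² + 4)

Final answer: -40s/(s² + 4)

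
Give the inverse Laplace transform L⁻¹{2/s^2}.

L⁻¹{n!/s^(n+1)} = t^n with n=1. So L⁻¹{1/s^2} = t, and L⁻¹{2/s^2} = (2/1)·t = 2·t

Final answer: 2·t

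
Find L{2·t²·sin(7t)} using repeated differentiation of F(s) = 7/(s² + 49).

F(s) = 7/(s² + 49). F'(s) = -14s/(s² + 49)². F''(s) = -14(49 - 3s²)/(s² + 49)³ = (42s² - 686)/(s² + 49)³. So L{t²·sin(7t)} = (-1)² F''(s) = (42s² - 686)/(s² + 49)³. Then L{2·t²·sin(7t)} = 2·(42s² - 686)/(s² + 49)³ = (84s² - 1372)/(s² + 49)³

Final answer: (84s² - 1372)/(s² + 49)³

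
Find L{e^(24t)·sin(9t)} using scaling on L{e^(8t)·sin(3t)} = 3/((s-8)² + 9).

Scaling with a=3: L{e^(24t)·sin(9t)} = (1/3) · 3/((s/3-8)² + 9). Simplifying: 9/((s-24)² + 81)

Final answer: 9/((s-24)² + 81)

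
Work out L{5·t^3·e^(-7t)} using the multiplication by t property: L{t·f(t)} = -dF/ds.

Using L{t^n·e^(at)} = n!/(s-a)^(n+1), L{t^3·e^(-7t)} = 6/(s+7)^4, so L{5·t^3·e^(-7t)} = 5·6/(s+7)^4 = 30/(s+7)^4

Final answer: 30/(s+7)^4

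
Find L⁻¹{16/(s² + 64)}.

This is the form c·a/(s² + a²) with a = 8, c = 2. L⁻¹ = 2·sin(8t)

Final answer: 2·sin(8t)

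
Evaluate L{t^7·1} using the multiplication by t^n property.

L{1} = 1/s. d^1/ds^1[1/s] = -1/s². d^2/ds^2[1/s] = 2/s^3. d^3/ds^3[1/s] = -6/s^4. d^4/ds^4[1/s] = 24/s^5. d^5/ds^5[1/s] = -120/s^6. d^6/ds^6[1/s] = 720/s^7. d^7/ds^7[1/s] = -5040/s^8. So L{t^7} = (-1)^{7}·-5040/s^8 = 5040/s^8

Final answer: 5040/s^8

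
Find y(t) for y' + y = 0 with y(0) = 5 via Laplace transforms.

L{y'} + L{y} = 0. sY - 5 + Y = 0. Y(s+1) = 5. Y = 5/(s+1)

Final answer: y(t) = 5e^(-t)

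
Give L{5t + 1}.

L{5t + 1} = 5·L{t} + L{1} = 5/s² + 1/s

Final answer: 5/s² + 1/s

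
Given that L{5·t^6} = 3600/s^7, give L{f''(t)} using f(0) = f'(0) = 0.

L{f''(t)} = s²F(s) - sf(0) - f'(0) = s²·3600/s^7 - 0 - 0 = 3600/s^5

Final answer: 3600/s^5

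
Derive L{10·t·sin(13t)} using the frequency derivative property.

L{sin(13t)} = 13/(s² + 169). By L{t·f(t)} = -F'(s): -d/ds[13/(s² + 169)] = -(13)·(-2s)/(s² + 169)² = 26s/(s² + 169)². Then L{10·t·sin(13t)} = 10·26s/(s² + 169)² = 260s/(s² + 169)²

Final answer: 260s/(s² + 169)²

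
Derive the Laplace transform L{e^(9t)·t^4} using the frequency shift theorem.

L{e^(at)·t^n} = n!/(s-a)^(n+1), so L{e^(9t)·t^4} = 24/(s-9)^5

Final answer: 24/(s-9)^5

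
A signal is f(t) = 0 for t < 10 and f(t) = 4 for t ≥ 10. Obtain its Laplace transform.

f(t) = 4·u(t-10). L{u(t-10)} = e^(-10s)/s, so L{f(t)} = 4·e^(-10s)/s

Final answer: 4·e^(-10s)/s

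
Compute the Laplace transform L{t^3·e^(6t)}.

L{t^n·e^(at)} = n!/(s-a)^(n+1), so L{t^3·e^(6t)} = 6/(s-6)^4

Final answer: 6/(s-6)^4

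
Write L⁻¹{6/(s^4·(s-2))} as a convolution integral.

6/(s^4·(s-2)) = (6/s^4)·(1/(s-2)) = L{t^3}·L{e^(2t)}. So f(t) = t^3*e^(2t) = ∫₀ᵗ τ^3·e^(2(t-τ)) dτ

Final answer: ∫₀ᵗ τ^3·e^(2(t-τ)) dτ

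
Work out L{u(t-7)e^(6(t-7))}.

u(t-a)f(t-a) with f(t)=e^(6t). L{e^(6t)} = 1/(s-6). By time shift: e^(-7s)/(s-6)

Final answer: e^(-7s)/(s-6)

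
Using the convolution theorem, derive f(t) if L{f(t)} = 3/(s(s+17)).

3/(s(s+17)) = (3/s)·(1/(s+17)) = L{3}·L{e^(-17t)}. By convolution, f(t) = 3*e^(-17t) = ∫₀ᵗ 3·e^(-17τ) dτ = 3·(1 - e^(-17t))/17

Final answer: 3·(1 - e^(-17t))/17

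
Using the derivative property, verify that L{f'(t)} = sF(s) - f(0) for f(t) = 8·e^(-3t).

f'(t) = -24e^(-3t). Direct: L{f'(t)} = -24/(s+3). Property: s·8/(s+3) - 8 = (8s - 8(s+3))/(s+3) = -24/(s+3). ✓

Final answer: -24/(s+3)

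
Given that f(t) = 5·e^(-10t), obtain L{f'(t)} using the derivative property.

f(0) = 5, F(s) = 5/(s+10). L{f'(t)} = s·F(s) - f(0) = 5s/(s+10) - 5 = (5s - 5(s+10))/(s+10) = -50/(s+10)

Final answer: -50/(s+10)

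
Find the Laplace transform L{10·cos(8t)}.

L{cos(ωt)} = s/(s² + ω²), so L{cos(8t)} = s/(s² + 64). Then L{10·cos(8t)} = 10·s/(s² + 64) = 10s/(s² + 64)

Final answer: 10s/(s² + 64)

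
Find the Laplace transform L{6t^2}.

L{6t^2} = 6 · L{t^2} = 6 · 2/s^3 = 12/s^3

Final answer: 12/s^3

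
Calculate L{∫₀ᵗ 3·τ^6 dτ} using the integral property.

L{∫₀ᵗ f(τ)dτ} = F(s)/s with f(t) = 3t^6. F(s) = 2160/s^7, so L{∫₀ᵗ 3·τ^6 dτ} = (2160/s^7)/s = 2160/s^8. (Check: ∫₀ᵗ 3·τ^6 dτ = 3t^7/7.)

Final answer: 2160/s^8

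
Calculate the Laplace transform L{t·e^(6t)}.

L{t^n·e^(at)} = n!/(s-a)^(n+1), so L{t·e^(6t)} = 1/(s-6)^2

Final answer: 1/(s-6)^2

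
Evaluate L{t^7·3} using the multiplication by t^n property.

L{3} = 3/s. d^1/ds^1[1/s] = -1/s². d^2/ds^2[1/s] = 2/s^3. d^3/ds^3[1/s] = -6/s^4. d^4/ds^4[1/s] = 24/s^5. d^5/ds^5[1/s] = -120/s^6. d^6/ds^6[1/s] = 720/s^7. d^7/ds^7[1/s] = -5040/s^8. So L{t^7} = (-1)^{7}·-5040/s^8 = 5040/s^8. Then L{t^7·3} = 3·5040/s^8 = 15120/s^8

Final answer: 15120/s^8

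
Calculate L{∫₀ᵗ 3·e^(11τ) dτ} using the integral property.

L{∫₀ᵗ f(τ)dτ} = F(s)/s with F(s) = 3/(s-11), so L{∫₀ᵗ 3·e^(11τ) dτ} = 3/(s(s-11))

Final answer: 3/(s(s-11))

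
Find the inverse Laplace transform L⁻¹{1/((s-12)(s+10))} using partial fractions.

Decompose: A/(s-12) + B/(s+10). A = 1/22, B = -1/22. f(t) = (e^(12t) - e^(-10t))/22

Final answer: (e^(12t) - e^(-10t))/22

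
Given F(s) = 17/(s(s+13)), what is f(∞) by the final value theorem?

f(∞) = lim_{s→0} s·17/(s(s+13)) = lim_{s→0} 17/(s+13) = 17/13 = 17/13

Final answer: 17/13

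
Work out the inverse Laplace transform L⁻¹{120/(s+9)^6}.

L⁻¹{n!/(s-a)^(n+1)} = t^n·e^(at), so L⁻¹{120/(s+9)^6} = t^5·e^(-9t)

Final answer: t^5·e^(-9t)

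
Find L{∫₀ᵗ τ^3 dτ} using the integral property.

L{∫₀ᵗ f(τ)dτ} = F(s)/s with f(t) = t^3. F(s) = 6/s^4, so L{∫₀ᵗ τ^3 dτ} = (6/s^4)/s = 6/s^5. (Check: ∫₀ᵗ τ^3 dτ = t^4/4.)

Final answer: 6/s^5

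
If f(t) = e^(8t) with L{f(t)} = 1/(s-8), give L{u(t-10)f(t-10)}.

Time shift theorem: L{u(t-a)f(t-a)} = e^(-as)F(s). Here a=10, F(s) = 1/(s-8), so L{u(t-10)f(t-10)} = e^(-10s)·1/(s-8)

Final answer: e^(-10s)·1/(s-8)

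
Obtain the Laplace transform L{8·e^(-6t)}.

L{e^(at)} = 1/(s-a), so L{e^(-6t)} = 1/(s+6). Then L{8·e^(-6t)} = 8/(s+6)

Final answer: 8/(s+6)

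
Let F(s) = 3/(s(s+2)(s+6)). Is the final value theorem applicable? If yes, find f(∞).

Poles of sF(s) = 3/((s+2)(s+6)) are at s = -2 and s = -6, both in the left half-plane. Theorem applies. f(∞) = lim_{s→0} sF(s) = 3/(2·6) = 1/4

Final answer: 1/4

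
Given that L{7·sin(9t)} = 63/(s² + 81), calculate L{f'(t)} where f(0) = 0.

L{f'(t)} = s·F(s) - f(0) = s·63/(s² + 81) - 0 = 63s/(s² + 81)

Final answer: 63s/(s² + 81)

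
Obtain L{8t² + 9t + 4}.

L{8t² + 9t + 4} = 8·2/s³ + 9/s² + 4/s = 16/s³ + 9/s² + 4/s

Final answer: 16/s³ + 9/s² + 4/s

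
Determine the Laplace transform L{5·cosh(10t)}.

L{cosh(ωt)} = s/(s² - ω²), so L{cosh(10t)} = s/(s² - 100). Then L{5·cosh(10t)} = 5·s/(s² - 100) = 5s/(s² - 100)

Final answer: 5s/(s² - 100)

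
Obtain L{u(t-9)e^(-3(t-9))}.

u(t-a)f(t-a) with f(t)=e^(-3t). L{e^(-3t)} = 1/(s+3). By time shift: e^(-9s)/(s+3)

Final answer: e^(-9s)/(s+3)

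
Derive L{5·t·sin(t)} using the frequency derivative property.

L{sin(t)} = 1/(s² + 1). By L{t·f(t)} = -F'(s): -d/ds[1/(s² + 1)] = -(1)·(-2s)/(s² + 1)² = 2s/(s² + 1)². Then L{5·t·sin(t)} = 5·2s/(s² + 1)² = 10s/(s² + 1)²

Final answer: 10s/(s² + 1)²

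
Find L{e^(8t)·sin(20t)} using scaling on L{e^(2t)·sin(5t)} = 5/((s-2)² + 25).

Scaling with a=4: L{e^(8t)·sin(20t)} = (1/4) · 5/((s/4-2)² + 25). Simplifying: 20/((s-8)² + 400)

Final answer: 20/((s-8)² + 400)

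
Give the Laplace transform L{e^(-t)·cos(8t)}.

L{e^(at)·cos(ωt)} = (s-a)/((s-a)² + ω²), so L{e^(-t)·cos(8t)} = (s+1)/((s+1)² + 64)

Final answer: (s+1)/((s+1)² + 64)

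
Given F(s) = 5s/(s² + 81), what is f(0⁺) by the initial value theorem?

f(0⁺) = lim_{s→∞} s·5s/(s² + 81) = lim_{s→∞} 5s²/(s² + 81) = 5

Final answer: 5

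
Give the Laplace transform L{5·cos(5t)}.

L{cos(ωt)} = s/(s² + ω²), so L{cos(5t)} = s/(s² + 25). Then L{5·cos(5t)} = 5·s/(s² + 25) = 5s/(s² + 25)

Final answer: 5s/(s² + 25)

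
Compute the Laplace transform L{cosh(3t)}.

L{cosh(ωt)} = s/(s² - ω²), so L{cosh(3t)} = s/(s² - 9)

Final answer: s/(s² - 9)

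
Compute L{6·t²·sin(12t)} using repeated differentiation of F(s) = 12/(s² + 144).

F(s) = 12/(s² + 144). F'(s) = -24s/(s² + 144)². F''(s) = -24(144 - 3s²)/(s² + 144)³ = (72s² - 3456)/(s² + 144)³. So L{t²·sin(12t)} = (-1)² F''(s) = (72s² - 3456)/(s² + 144)³. Then L{6·t²·sin(12t)} = 6·(72s² - 3456)/(s² + 144)³ = (432s² - 20736)/(s² + 144)³

Final answer: (432s² - 20736)/(s² + 144)³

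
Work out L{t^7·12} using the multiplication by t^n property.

L{12} = 12/s. d^1/ds^1[1/s] = -1/s². d^2/ds^2[1/s] = 2/s^3. d^3/ds^3[1/s] = -6/s^4. d^4/ds^4[1/s] = 24/s^5. d^5/ds^5[1/s] = -120/s^6. d^6/ds^6[1/s] = 720/s^7. d^7/ds^7[1/s] = -5040/s^8. So L{t^7} = (-1)^{7}·-5040/s^8 = 5040/s^8. Then L{t^7·12} = 12·5040/s^8 = 60480/s^8

Final answer: 60480/s^8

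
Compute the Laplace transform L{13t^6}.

L{13t^6} = 13 · L{t^6} = 13 · 720/s^7 = 9360/s^7

Final answer: 9360/s^7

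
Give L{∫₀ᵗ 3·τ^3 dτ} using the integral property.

L{∫₀ᵗ f(τ)dτ} = F(s)/s with f(t) = 3t^3. F(s) = 18/s^4, so L{∫₀ᵗ 3·τ^3 dτ} = (18/s^4)/s = 18/s^5. (Check: ∫₀ᵗ 3·τ^3 dτ = 3t^4/4.)

Final answer: 18/s^5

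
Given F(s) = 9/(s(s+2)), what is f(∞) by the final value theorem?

f(∞) = lim_{s→0} s·9/(s(s+2)) = lim_{s→0} 9/(s+2) = 9/2 = 9/2

Final answer: 9/2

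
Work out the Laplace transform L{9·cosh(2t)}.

L{cosh(ωt)} = s/(s² - ω²), so L{cosh(2t)} = s/(s² - 4). Then L{9·cosh(2t)} = 9·s/(s² - 4) = 9s/(s² - 4)

Final answer: 9s/(s² - 4)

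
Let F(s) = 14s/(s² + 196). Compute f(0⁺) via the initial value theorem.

f(0⁺) = lim_{s→∞} s·14s/(s² + 196) = lim_{s→∞} 14s²/(s² + 196) = 14

Final answer: 14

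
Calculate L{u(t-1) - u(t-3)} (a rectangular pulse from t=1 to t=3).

L{u(t-a)} = e^(-as)/s. L{u(t-1) - u(t-3)} = (e^(-s) - e^(-3s))/s

Final answer: (e^(-s) - e^(-3s))/s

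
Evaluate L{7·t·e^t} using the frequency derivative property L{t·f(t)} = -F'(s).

L{e^t} = 1/(s-1). By frequency derivative: L{t·e^t} = -d/ds[1/(s-1)] = -(-1)/(s-1)² = 1/(s-1)². Then L{7·t·e^t} = 7·1/(s-1)² = 7/(s-1)²

Final answer: 7/(s-1)²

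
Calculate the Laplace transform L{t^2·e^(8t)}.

L{t^n·e^(at)} = n!/(s-a)^(n+1), so L{t^2·e^(8t)} = 2/(s-8)^3

Final answer: 2/(s-8)^3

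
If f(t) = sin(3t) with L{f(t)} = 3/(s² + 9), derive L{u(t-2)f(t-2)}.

Time shift theorem: L{u(t-a)f(t-a)} = e^(-as)F(s). Here a=2, F(s) = 3/(s² + 9), so L{u(t-2)f(t-2)} = e^(-2s)·3/(s² + 9)

Final answer: e^(-2s)·3/(s² + 9)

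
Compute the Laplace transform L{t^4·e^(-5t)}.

L{t^n·e^(at)} = n!/(s-a)^(n+1), so L{t^4·e^(-5t)} = 24/(s+5)^5

Final answer: 24/(s+5)^5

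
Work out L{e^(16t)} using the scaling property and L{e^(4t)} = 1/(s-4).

Using L{f(at)} = (1/a)F(s/a) with a=4 and f(t) = e^(4t): L{e^(16t)} = (1/4) · 1/((s/4)-4) = (1/4) · 4/(s-16) = 1/(s-16)

Final answer: 1/(s-16)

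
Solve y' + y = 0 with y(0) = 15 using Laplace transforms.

L{y'} + L{y} = 0. sY - 15 + Y = 0. Y(s+1) = 15. Y = 15/(s+1)

Final answer: y(t) = 15e^(-t)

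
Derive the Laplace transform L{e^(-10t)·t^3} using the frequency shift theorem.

L{e^(at)·t^n} = n!/(s-a)^(n+1), so L{e^(-10t)·t^3} = 6/(s+10)^4

Final answer: 6/(s+10)^4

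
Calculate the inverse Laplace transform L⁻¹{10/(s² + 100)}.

L⁻¹{10/(s² + 100)} = sin(10t)

Final answer: sin(10t)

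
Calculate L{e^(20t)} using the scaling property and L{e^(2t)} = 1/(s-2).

Using L{f(at)} = (1/a)F(s/a) with a=10 and f(t) = e^(2t): L{e^(20t)} = (1/10) · 1/((s/10)-2) = (1/10) · 10/(s-20) = 1/(s-20)

Final answer: 1/(s-20)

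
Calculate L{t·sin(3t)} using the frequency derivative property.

L{sin(3t)} = 3/(s² + 9). By L{t·f(t)} = -F'(s): -d/ds[3/(s² + 9)] = -(3)·(-2s)/(s² + 9)² = 6s/(s² + 9)²

Final answer: 6s/(s² + 9)²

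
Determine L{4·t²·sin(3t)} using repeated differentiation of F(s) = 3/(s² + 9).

F(s) = 3/(s² + 9). F'(s) = -6s/(s² + 9)². F''(s) = -6(9 - 3s²)/(s² + 9)³ = (18s² - 54)/(s² + 9)³. So L{t²·sin(3t)} = (-1)² F''(s) = (18s² - 54)/(s² + 9)³. Then L{4·t²·sin(3t)} = 4·(18s² - 54)/(s² + 9)³ = (72s² - 216)/(s² + 9)³

Final answer: (72s² - 216)/(s² + 9)³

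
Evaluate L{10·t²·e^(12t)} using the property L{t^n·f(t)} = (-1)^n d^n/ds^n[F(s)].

L{e^(12t)} = 1/(s-12). d/ds[1/(s-12)] = -1/(s-12)². d²/ds²[1/(s-12)] = 2/(s-12)³. So L{t²·e^(12t)} = (-1)² · 2/(s-12)³ = 2/(s-12)³. Then L{10·t²·e^(12t)} = 10·2/(s-12)³ = 20/(s-12)³

Final answer: 20/(s-12)³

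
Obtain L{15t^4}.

L{t^n} = n!/s^(n+1). So L{15t^4} = 15·4!/s^5 = 360/s^5

Final answer: 360/s^5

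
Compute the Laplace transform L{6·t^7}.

L{t^n} = n!/s^(n+1), so L{t^7} = 5040/s^8. Then L{6·t^7} = 6·5040/s^8 = 30240/s^8

Final answer: 30240/s^8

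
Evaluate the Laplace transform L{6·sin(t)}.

L{sin(ωt)} = ω/(s² + ω²), so L{sin(t)} = 1/(s² + 1). Then L{6·sin(t)} = 6·1/(s² + 1) = 6/(s² + 1)

Final answer: 6/(s² + 1)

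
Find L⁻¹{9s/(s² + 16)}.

This is the form c·s/(s² + a²) with a = 4, c = 9. L⁻¹ = 9·cos(4t)

Final answer: 9·cos(4t)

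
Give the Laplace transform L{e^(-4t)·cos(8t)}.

L{e^(at)·cos(ωt)} = (s-a)/((s-a)² + ω²), so L{e^(-4t)·cos(8t)} = (s+4)/((s+4)² + 64)

Final answer: (s+4)/((s+4)² + 64)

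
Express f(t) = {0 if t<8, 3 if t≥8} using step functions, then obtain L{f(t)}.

f(t) = 3·u(t-8). L{u(t-8)} = e^(-8s)/s, so L{f(t)} = 3·e^(-8s)/s

Final answer: 3·e^(-8s)/s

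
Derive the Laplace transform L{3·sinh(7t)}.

L{sinh(ωt)} = ω/(s² - ω²), so L{sinh(7t)} = 7/(s² - 49). Then L{3·sinh(7t)} = 3·7/(s² - 49) = 21/(s² - 49)

Final answer: 21/(s² - 49)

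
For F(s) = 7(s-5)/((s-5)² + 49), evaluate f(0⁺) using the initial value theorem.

f(0⁺) = lim_{s→∞} sF(s) = lim_{s→∞} 7s(s-5)/((s-5)² + 49) = 7

Final answer: 7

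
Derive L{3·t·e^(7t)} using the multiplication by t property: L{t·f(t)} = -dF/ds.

Using L{t^n·e^(at)} = n!/(s-a)^(n+1), L{t·e^(7t)} = 1/(s-7)^2, so L{3·t·e^(7t)} = 3·1/(s-7)^2 = 3/(s-7)^2

Final answer: 3/(s-7)^2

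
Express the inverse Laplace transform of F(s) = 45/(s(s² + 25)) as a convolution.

45/(s(s² + 25)) = (1/s)·(45/(s² + 25)) = L{1}·L{9·sin(5t)}. So f(t) = 1*(9·sin(5t)) = ∫₀ᵗ 9·sin(5τ) dτ

Final answer: ∫₀ᵗ 9·sin(5τ) dτ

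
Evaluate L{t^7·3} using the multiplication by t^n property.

L{3} = 3/s. d^1/ds^1[1/s] = -1/s². d^2/ds^2[1/s] = 2/s^3. d^3/ds^3[1/s] = -6/s^4. d^4/ds^4[1/s] = 24/s^5. d^5/ds^5[1/s] = -120/s^6. d^6/ds^6[1/s] = 720/s^7. d^7/ds^7[1/s] = -5040/s^8. So L{t^7} = (-1)^{7}·-5040/s^8 = 5040/s^8. Then L{t^7·3} = 3·5040/s^8 = 15120/s^8

Final answer: 15120/s^8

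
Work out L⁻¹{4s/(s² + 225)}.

This is the form c·s/(s² + a²) with a = 15, c = 4. L⁻¹ = 4·cos(15t)

Final answer: 4·cos(15t)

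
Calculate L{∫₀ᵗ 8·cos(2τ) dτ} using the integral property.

L{∫₀ᵗ f(τ)dτ} = F(s)/s with F(s) = 8s/(s² + 4), so the result is (8s/(s² + 4))/s = 8/(s² + 4)

Final answer: 8/(s² + 4)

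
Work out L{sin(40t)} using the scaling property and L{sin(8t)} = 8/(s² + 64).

Using L{f(at)} = (1/a)F(s/a) with a=5: L{sin(40t)} = (1/5) · 8/((s/5)² + 64) = (1/5) · 8·25/(s² + 1600) = 40/(s² + 1600)

Final answer: 40/(s² + 1600)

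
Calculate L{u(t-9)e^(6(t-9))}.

u(t-a)f(t-a) with f(t)=e^(6t). L{e^(6t)} = 1/(s-6). By time shift: e^(-9s)/(s-6)

Final answer: e^(-9s)/(s-6)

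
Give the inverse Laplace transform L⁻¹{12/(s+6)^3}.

L⁻¹{n!/(s-a)^(n+1)} = t^n·e^(at) with n=2, a=-6. So L⁻¹{2/(s+6)^3} = t^2·e^(-6t), and L⁻¹{12/(s+6)^3} = (12/2)·t^2·e^(-6t) = 6·t^2·e^(-6t)

Final answer: 6·t^2·e^(-6t)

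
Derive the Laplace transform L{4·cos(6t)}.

L{cos(ωt)} = s/(s² + ω²), so L{cos(6t)} = s/(s² + 36). Then L{4·cos(6t)} = 4·s/(s² + 36) = 4s/(s² + 36)

Final answer: 4s/(s² + 36)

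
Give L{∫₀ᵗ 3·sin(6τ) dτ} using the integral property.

L{∫₀ᵗ f(τ)dτ} = F(s)/s with F(s) = 18/(s² + 36), so the result is (18/(s² + 36))/s = 18/(s(s² + 36))

Final answer: 18/(s(s² + 36))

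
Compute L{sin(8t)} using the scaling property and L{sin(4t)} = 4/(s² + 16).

Using L{f(at)} = (1/a)F(s/a) with a=2: L{sin(8t)} = (1/2) · 4/((s/2)² + 16) = (1/2) · 4·4/(s² + 64) = 8/(s² + 64)

Final answer: 8/(s² + 64)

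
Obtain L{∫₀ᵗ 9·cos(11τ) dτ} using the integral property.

L{∫₀ᵗ f(τ)dτ} = F(s)/s with F(s) = 9s/(s² + 121), so the result is (9s/(s² + 121))/s = 9/(s² + 121)

Final answer: 9/(s² + 121)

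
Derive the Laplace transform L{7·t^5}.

L{t^n} = n!/s^(n+1), so L{t^5} = 120/s^6. Then L{7·t^5} = 7·120/s^6 = 840/s^6

Final answer: 840/s^6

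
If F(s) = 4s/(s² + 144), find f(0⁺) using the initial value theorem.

f(0⁺) = lim_{s→∞} s·4s/(s² + 144) = lim_{s→∞} 4s²/(s² + 144) = 4

Final answer: 4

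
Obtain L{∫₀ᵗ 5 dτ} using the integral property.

L{∫₀ᵗ f(τ)dτ} = F(s)/s with f(t) = 5. F(s) = 5/s, so L{∫₀ᵗ 5 dτ} = (5/s)/s = 5/s². (Check: ∫₀ᵗ 5 dτ = 5t.)

Final answer: 5/s²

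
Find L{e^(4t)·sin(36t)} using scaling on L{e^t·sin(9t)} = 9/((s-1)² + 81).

Scaling with a=4: L{e^(4t)·sin(36t)} = (1/4) · 9/((s/4-1)² + 81). Simplifying: 36/((s-4)² + 1296)

Final answer: 36/((s-4)² + 1296)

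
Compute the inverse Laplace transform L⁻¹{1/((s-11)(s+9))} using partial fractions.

Decompose: A/(s-11) + B/(s+9). A = 1/20, B = -1/20. f(t) = (e^(11t) - e^(-9t))/20

Final answer: (e^(11t) - e^(-9t))/20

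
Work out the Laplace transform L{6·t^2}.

L{t^n} = n!/s^(n+1), so L{t^2} = 2/s^3. Then L{6·t^2} = 6·2/s^3 = 12/s^3

Final answer: 12/s^3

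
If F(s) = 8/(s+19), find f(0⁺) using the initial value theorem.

f(0⁺) = lim_{s→∞} s·8/(s+19) = lim_{s→∞} 8s/(s+19) = 8

Final answer: 8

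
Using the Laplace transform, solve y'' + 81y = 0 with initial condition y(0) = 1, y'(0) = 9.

L{y''} + 81L{y} = 0. s²Y - s - 9 + 81Y = 0. Y(s² + 81) = s + 9. Y = (s + 9)/(s² + 81). Inverting: y(t) = cos(9t) + sin(9t)

Final answer: y(t) = cos(9t) + sin(9t)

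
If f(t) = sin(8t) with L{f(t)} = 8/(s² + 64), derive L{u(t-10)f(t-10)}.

Time shift theorem: L{u(t-a)f(t-a)} = e^(-as)F(s). Here a=10, F(s) = 8/(s² + 64), so L{u(t-10)f(t-10)} = e^(-10s)·8/(s² + 64)

Final answer: e^(-10s)·8/(s² + 64)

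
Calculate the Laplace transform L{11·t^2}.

L{t^n} = n!/s^(n+1), so L{t^2} = 2/s^3. Then L{11·t^2} = 11·2/s^3 = 22/s^3

Final answer: 22/s^3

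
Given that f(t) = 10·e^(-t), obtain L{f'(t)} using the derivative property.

f(0) = 10, F(s) = 10/(s+1). L{f'(t)} = s·F(s) - f(0) = 10s/(s+1) - 10 = (10s - 10(s+1))/(s+1) = -10/(s+1)

Final answer: -10/(s+1)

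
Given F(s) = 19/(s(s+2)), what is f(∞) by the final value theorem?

f(∞) = lim_{s→0} s·19/(s(s+2)) = lim_{s→0} 19/(s+2) = 19/2 = 19/2

Final answer: 19/2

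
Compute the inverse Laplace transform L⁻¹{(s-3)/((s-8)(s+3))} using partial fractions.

Using partial fractions, f(t) = (5e^(8t) + 6e^(-3t))/11

Final answer: (5e^(8t) + 6e^(-3t))/11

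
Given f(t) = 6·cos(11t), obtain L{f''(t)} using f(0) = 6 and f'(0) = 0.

F(s) = 6s/(s² + 121). L{f''(t)} = s²F(s) - sf(0) - f'(0) = 6s³/(s² + 121) - 6s = (6s³ - 6s(s² + 121))/(s² + 121) = -726s/(s² + 121)

Final answer: -726s/(s² + 121)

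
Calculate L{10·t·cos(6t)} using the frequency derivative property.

L{cos(6t)} = s/(s² + 36). Derivative: d/ds[s/(s² + 36)] = [(s² + 36) - s·2s]/(s² + 36)² = (36 - s²)/(s² + 36)². So L{t·cos(6t)} = -F'(s) = (s² - 36)/(s² + 36)². Then L{10·t·cos(6t)} = 10·(s² - 36)/(s² + 36)²

Final answer: 10·(s² - 36)/(s² + 36)²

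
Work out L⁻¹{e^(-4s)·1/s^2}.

L⁻¹{1/s^2} = t. By the time shift theorem, L⁻¹{e^(-as)F(s)} = u(t-a)f(t-a) with a=4, so L⁻¹{e^(-4s)·1/s^2} = u(t-4)·(t-4)

Final answer: u(t-4)·(t-4)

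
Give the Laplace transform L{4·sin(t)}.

L{sin(ωt)} = ω/(s² + ω²), so L{sin(t)} = 1/(s² + 1). Then L{4·sin(t)} = 4·1/(s² + 1) = 4/(s² + 1)

Final answer: 4/(s² + 1)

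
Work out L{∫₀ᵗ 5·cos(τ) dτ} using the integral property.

L{∫₀ᵗ f(τ)dτ} = F(s)/s with F(s) = 5s/(s² + 1), so the result is (5s/(s² + 1))/s = 5/(s² + 1)

Final answer: 5/(s² + 1)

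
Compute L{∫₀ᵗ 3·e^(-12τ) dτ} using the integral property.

L{∫₀ᵗ f(τ)dτ} = F(s)/s with F(s) = 3/(s+12), so L{∫₀ᵗ 3·e^(-12τ) dτ} = 3/(s(s+12))

Final answer: 3/(s(s+12))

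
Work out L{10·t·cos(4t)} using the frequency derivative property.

L{cos(4t)} = s/(s² + 16). Derivative: d/ds[s/(s² + 16)] = [(s² + 16) - s·2s]/(s² + 16)² = (16 - s²)/(s² + 16)². So L{t·cos(4t)} = -F'(s) = (s² - 16)/(s² + 16)². Then L{10·t·cos(4t)} = 10·(s² - 16)/(s² + 16)²

Final answer: 10·(s² - 16)/(s² + 16)²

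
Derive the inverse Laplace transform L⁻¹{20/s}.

L⁻¹{c/s} = c, so L⁻¹{20/s} = 20

Final answer: 20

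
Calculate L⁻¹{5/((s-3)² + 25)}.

Form: b/((s-a)² + b²) → e^(at)sin(bt). With a=3, b=5

Final answer: e^(3t)·sin(5t)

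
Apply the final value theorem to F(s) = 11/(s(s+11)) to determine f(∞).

f(∞) = lim_{s→0} s·11/(s(s+11)) = lim_{s→0} 11/(s+11) = 11/11 = 1

Final answer: 1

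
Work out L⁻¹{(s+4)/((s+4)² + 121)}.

Using frequency shift: L⁻¹{(s-a)/((s-a)² + b²)} = e^(at)cos(bt). Here a=-4, b=11

Final answer: e^(-4t)·cos(11t)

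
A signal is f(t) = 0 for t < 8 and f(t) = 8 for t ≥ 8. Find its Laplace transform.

f(t) = 8·u(t-8). L{u(t-8)} = e^(-8s)/s, so L{f(t)} = 8·e^(-8s)/s

Final answer: 8·e^(-8s)/s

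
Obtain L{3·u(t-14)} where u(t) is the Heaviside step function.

L{u(t-a)} = e^(-as)/s. Here a=14, so L{u(t-14)} = e^(-14s)/s, and L{3·u(t-14)} = 3·e^(-14s)/s

Final answer: 3·e^(-14s)/s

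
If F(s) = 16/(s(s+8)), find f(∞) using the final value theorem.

f(∞) = lim_{s→0} s·16/(s(s+8)) = lim_{s→0} 16/(s+8) = 16/8 = 2

Final answer: 2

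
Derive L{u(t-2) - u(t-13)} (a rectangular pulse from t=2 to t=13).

L{u(t-a)} = e^(-as)/s. L{u(t-2) - u(t-13)} = (e^(-2s) - e^(-13s))/s

Final answer: (e^(-2s) - e^(-13s))/s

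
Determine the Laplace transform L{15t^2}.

L{15t^2} = 15 · L{t^2} = 15 · 2/s^3 = 30/s^3

Final answer: 30/s^3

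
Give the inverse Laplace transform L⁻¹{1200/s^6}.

L⁻¹{n!/s^(n+1)} = t^n with n=5. So L⁻¹{120/s^6} = t^5, and L⁻¹{1200/s^6} = (1200/120)·t^5 = 10·t^5

Final answer: 10·t^5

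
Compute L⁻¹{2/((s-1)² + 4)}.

Form: b/((s-a)² + b²) → e^(at)sin(bt). With a=1, b=2

Final answer: e^t·sin(2t)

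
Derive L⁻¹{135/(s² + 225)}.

This is the form c·a/(s² + a²) with a = 15, c = 9. L⁻¹ = 9·sin(15t)

Final answer: 9·sin(15t)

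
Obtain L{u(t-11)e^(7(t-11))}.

u(t-a)f(t-a) with f(t)=e^(7t). L{e^(7t)} = 1/(s-7). By time shift: e^(-11s)/(s-7)

Final answer: e^(-11s)/(s-7)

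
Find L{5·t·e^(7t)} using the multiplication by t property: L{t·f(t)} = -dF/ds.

Using L{t^n·e^(at)} = n!/(s-a)^(n+1), L{t·e^(7t)} = 1/(s-7)^2, so L{5·t·e^(7t)} = 5·1/(s-7)^2 = 5/(s-7)^2

Final answer: 5/(s-7)^2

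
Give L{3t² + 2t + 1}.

L{3t² + 2t + 1} = 3·2/s³ + 2/s² + 1/s = 6/s³ + 2/s² + 1/s

Final answer: 6/s³ + 2/s² + 1/s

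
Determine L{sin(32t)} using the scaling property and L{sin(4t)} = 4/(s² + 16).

Using L{f(at)} = (1/a)F(s/a) with a=8: L{sin(32t)} = (1/8) · 4/((s/8)² + 16) = (1/8) · 4·64/(s² + 1024) = 32/(s² + 1024)

Final answer: 32/(s² + 1024)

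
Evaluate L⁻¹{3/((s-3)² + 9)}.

Form: b/((s-a)² + b²) → e^(at)sin(bt). With a=3, b=3

Final answer: e^(3t)·sin(3t)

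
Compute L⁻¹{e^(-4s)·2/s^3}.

L⁻¹{2/s^3} = t^2. By the time shift theorem, L⁻¹{e^(-as)F(s)} = u(t-a)f(t-a) with a=4, so L⁻¹{e^(-4s)·2/s^3} = u(t-4)·(t-4)^2

Final answer: u(t-4)·(t-4)^2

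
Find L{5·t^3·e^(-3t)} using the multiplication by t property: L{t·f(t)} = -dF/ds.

Using L{t^n·e^(at)} = n!/(s-a)^(n+1), L{t^3·e^(-3t)} = 6/(s+3)^4, so L{5·t^3·e^(-3t)} = 5·6/(s+3)^4 = 30/(s+3)^4

Final answer: 30/(s+3)^4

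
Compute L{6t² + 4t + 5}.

L{6t² + 4t + 5} = 6·2/s³ + 4/s² + 5/s = 12/s³ + 4/s² + 5/s

Final answer: 12/s³ + 4/s² + 5/s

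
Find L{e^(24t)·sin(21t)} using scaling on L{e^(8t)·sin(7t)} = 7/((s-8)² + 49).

Scaling with a=3: L{e^(24t)·sin(21t)} = (1/3) · 7/((s/3-8)² + 49). Simplifying: 21/((s-24)² + 441)

Final answer: 21/((s-24)² + 441)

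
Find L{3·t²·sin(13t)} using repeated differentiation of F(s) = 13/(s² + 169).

F(s) = 13/(s² + 169). F'(s) = -26s/(s² + 169)². F''(s) = -26(169 - 3s²)/(s² + 169)³ = (78s² - 4394)/(s² + 169)³. So L{t²·sin(13t)} = (-1)² F''(s) = (78s² - 4394)/(s² + 169)³. Then L{3·t²·sin(13t)} = 3·(78s² - 4394)/(s² + 169)³ = (234s² - 13182)/(s² + 169)³

Final answer: (234s² - 13182)/(s² + 169)³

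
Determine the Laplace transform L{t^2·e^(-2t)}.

L{t^n·e^(at)} = n!/(s-a)^(n+1), so L{t^2·e^(-2t)} = 2/(s+2)^3

Final answer: 2/(s+2)^3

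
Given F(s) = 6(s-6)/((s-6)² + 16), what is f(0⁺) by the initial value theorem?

f(0⁺) = lim_{s→∞} sF(s) = lim_{s→∞} 6s(s-6)/((s-6)² + 16) = 6

Final answer: 6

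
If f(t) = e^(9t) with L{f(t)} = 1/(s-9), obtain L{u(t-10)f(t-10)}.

Time shift theorem: L{u(t-a)f(t-a)} = e^(-as)F(s). Here a=10, F(s) = 1/(s-9), so L{u(t-10)f(t-10)} = e^(-10s)·1/(s-9)

Final answer: e^(-10s)·1/(s-9)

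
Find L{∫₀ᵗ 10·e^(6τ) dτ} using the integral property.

L{∫₀ᵗ f(τ)dτ} = F(s)/s with F(s) = 10/(s-6), so L{∫₀ᵗ 10·e^(6τ) dτ} = 10/(s(s-6))

Final answer: 10/(s(s-6))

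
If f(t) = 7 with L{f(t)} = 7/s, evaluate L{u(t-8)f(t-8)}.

Time shift theorem: L{u(t-a)f(t-a)} = e^(-as)F(s). Here a=8, F(s) = 7/s, so L{u(t-8)f(t-8)} = e^(-8s)·7/s

Final answer: e^(-8s)·7/s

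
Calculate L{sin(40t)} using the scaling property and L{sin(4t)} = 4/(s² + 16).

Using L{f(at)} = (1/a)F(s/a) with a=10: L{sin(40t)} = (1/10) · 4/((s/10)² + 16) = (1/10) · 4·100/(s² + 1600) = 40/(s² + 1600)

Final answer: 40/(s² + 1600)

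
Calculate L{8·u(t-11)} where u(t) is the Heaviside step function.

L{u(t-a)} = e^(-as)/s. Here a=11, so L{u(t-11)} = e^(-11s)/s, and L{8·u(t-11)} = 8·e^(-11s)/s

Final answer: 8·e^(-11s)/s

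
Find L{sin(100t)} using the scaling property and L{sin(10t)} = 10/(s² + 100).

Using L{f(at)} = (1/a)F(s/a) with a=10: L{sin(100t)} = (1/10) · 10/((s/10)² + 100) = (1/10) · 10·100/(s² + 10000) = 100/(s² + 10000)

Final answer: 100/(s² + 10000)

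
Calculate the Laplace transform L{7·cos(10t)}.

L{cos(ωt)} = s/(s² + ω²), so L{cos(10t)} = s/(s² + 100). Then L{7·cos(10t)} = 7·s/(s² + 100) = 7s/(s² + 100)

Final answer: 7s/(s² + 100)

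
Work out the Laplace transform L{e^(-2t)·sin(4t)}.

L{e^(at)·sin(ωt)} = ω/((s-a)² + ω²), so L{e^(-2t)·sin(4t)} = 4/((s+2)² + 16)

Final answer: 4/((s+2)² + 16)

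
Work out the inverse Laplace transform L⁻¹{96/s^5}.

L⁻¹{n!/s^(n+1)} = t^n with n=4. So L⁻¹{24/s^5} = t^4, and L⁻¹{96/s^5} = (96/24)·t^4 = 4·t^4

Final answer: 4·t^4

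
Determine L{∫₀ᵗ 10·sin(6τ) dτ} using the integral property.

L{∫₀ᵗ f(τ)dτ} = F(s)/s with F(s) = 60/(s² + 36), so the result is (60/(s² + 36))/s = 60/(s(s² + 36))

Final answer: 60/(s(s² + 36))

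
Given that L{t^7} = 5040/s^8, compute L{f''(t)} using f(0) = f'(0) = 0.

L{f''(t)} = s²F(s) - sf(0) - f'(0) = s²·5040/s^8 - 0 - 0 = 5040/s^6

Final answer: 5040/s^6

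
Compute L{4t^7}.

L{t^n} = n!/s^(n+1). So L{4t^7} = 4·7!/s^8 = 20160/s^8

Final answer: 20160/s^8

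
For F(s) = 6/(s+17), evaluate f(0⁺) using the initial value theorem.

f(0⁺) = lim_{s→∞} s·6/(s+17) = lim_{s→∞} 6s/(s+17) = 6

Final answer: 6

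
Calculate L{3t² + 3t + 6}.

L{3t² + 3t + 6} = 3·2/s³ + 3/s² + 6/s = 6/s³ + 3/s² + 6/s

Final answer: 6/s³ + 3/s² + 6/s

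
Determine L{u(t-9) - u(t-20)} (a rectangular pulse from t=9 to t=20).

L{u(t-a)} = e^(-as)/s. L{u(t-9) - u(t-20)} = (e^(-9s) - e^(-20s))/s

Final answer: (e^(-9s) - e^(-20s))/s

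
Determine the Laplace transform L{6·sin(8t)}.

L{sin(ωt)} = ω/(s² + ω²), so L{sin(8t)} = 8/(s² + 64). Then L{6·sin(8t)} = 6·8/(s² + 64) = 48/(s² + 64)

Final answer: 48/(s² + 64)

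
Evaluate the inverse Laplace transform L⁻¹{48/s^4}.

L⁻¹{n!/s^(n+1)} = t^n with n=3. So L⁻¹{6/s^4} = t^3, and L⁻¹{48/s^4} = (48/6)·t^3 = 8·t^3

Final answer: 8·t^3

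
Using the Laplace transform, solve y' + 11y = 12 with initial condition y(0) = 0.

sY + 11Y = 12/s. Y = 12/(s(s+11)). Partial fractions: Y = 12/11/s - 12/11/(s+11)

Final answer: y(t) = 12/11(1 - e^(-11t))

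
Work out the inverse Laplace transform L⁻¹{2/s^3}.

L⁻¹{n!/s^(n+1)} = t^n with n=2. So L⁻¹{2/s^3} = t^2

Final answer: t^2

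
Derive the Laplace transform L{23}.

L{23} = 23 · L{1} = 23/s

Final answer: 23/s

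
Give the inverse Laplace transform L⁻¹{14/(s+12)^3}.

L⁻¹{n!/(s-a)^(n+1)} = t^n·e^(at) with n=2, a=-12. So L⁻¹{2/(s+12)^3} = t^2·e^(-12t), and L⁻¹{14/(s+12)^3} = (14/2)·t^2·e^(-12t) = 7·t^2·e^(-12t)

Final answer: 7·t^2·e^(-12t)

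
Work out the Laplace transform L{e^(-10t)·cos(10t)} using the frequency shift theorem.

Frequency shift: L{e^(at)f(t)} = F(s-a). L{e^(-10t)·cos(10t)} = (s+10)/((s+10)² + 100)

Final answer: (s+10)/((s+10)² + 100)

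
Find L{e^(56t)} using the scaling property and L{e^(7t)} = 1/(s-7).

Using L{f(at)} = (1/a)F(s/a) with a=8 and f(t) = e^(7t): L{e^(56t)} = (1/8) · 1/((s/8)-7) = (1/8) · 8/(s-56) = 1/(s-56)

Final answer: 1/(s-56)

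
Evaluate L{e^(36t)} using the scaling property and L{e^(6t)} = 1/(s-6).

Using L{f(at)} = (1/a)F(s/a) with a=6 and f(t) = e^(6t): L{e^(36t)} = (1/6) · 1/((s/6)-6) = (1/6) · 6/(s-36) = 1/(s-36)

Final answer: 1/(s-36)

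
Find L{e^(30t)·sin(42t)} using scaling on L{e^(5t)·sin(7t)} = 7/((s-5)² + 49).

Scaling with a=6: L{e^(30t)·sin(42t)} = (1/6) · 7/((s/6-5)² + 49). Simplifying: 42/((s-30)² + 1764)

Final answer: 42/((s-30)² + 1764)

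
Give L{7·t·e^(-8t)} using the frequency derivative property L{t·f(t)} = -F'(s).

L{e^(-8t)} = 1/(s+8). By frequency derivative: L{t·e^(-8t)} = -d/ds[1/(s+8)] = -(-1)/(s+8)² = 1/(s+8)². Then L{7·t·e^(-8t)} = 7·1/(s+8)² = 7/(s+8)²

Final answer: 7/(s+8)²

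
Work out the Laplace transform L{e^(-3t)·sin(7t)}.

L{e^(at)·sin(ωt)} = ω/((s-a)² + ω²), so L{e^(-3t)·sin(7t)} = 7/((s+3)² + 49)

Final answer: 7/((s+3)² + 49)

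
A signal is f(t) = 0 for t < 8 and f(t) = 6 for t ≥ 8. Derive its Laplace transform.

f(t) = 6·u(t-8). L{u(t-8)} = e^(-8s)/s, so L{f(t)} = 6·e^(-8s)/s

Final answer: 6·e^(-8s)/s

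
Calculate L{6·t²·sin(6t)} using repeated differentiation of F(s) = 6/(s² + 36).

F(s) = 6/(s² + 36). F'(s) = -12s/(s² + 36)². F''(s) = -12(36 - 3s²)/(s² + 36)³ = (36s² - 432)/(s² + 36)³. So L{t²·sin(6t)} = (-1)² F''(s) = (36s² - 432)/(s² + 36)³. Then L{6·t²·sin(6t)} = 6·(36s² - 432)/(s² + 36)³ = (216s² - 2592)/(s² + 36)³

Final answer: (216s² - 2592)/(s² + 36)³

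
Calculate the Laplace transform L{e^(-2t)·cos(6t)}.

L{e^(at)·cos(ωt)} = (s-a)/((s-a)² + ω²), so L{e^(-2t)·cos(6t)} = (s+2)/((s+2)² + 36)

Final answer: (s+2)/((s+2)² + 36)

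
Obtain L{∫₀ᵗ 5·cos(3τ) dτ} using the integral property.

L{∫₀ᵗ f(τ)dτ} = F(s)/s with F(s) = 5s/(s² + 9), so the result is (5s/(s² + 9))/s = 5/(s² + 9)

Final answer: 5/(s² + 9)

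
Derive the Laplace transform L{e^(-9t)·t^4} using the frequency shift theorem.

L{e^(at)·t^n} = n!/(s-a)^(n+1), so L{e^(-9t)·t^4} = 24/(s+9)^5

Final answer: 24/(s+9)^5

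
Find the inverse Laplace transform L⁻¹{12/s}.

L⁻¹{c/s} = c, so L⁻¹{12/s} = 12

Final answer: 12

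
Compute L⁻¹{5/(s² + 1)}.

This is the form c·a/(s² + a²) with a = 1, c = 5. L⁻¹ = 5·sin(t)

Final answer: 5·sin(t)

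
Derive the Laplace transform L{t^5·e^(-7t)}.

L{t^n·e^(at)} = n!/(s-a)^(n+1), so L{t^5·e^(-7t)} = 120/(s+7)^6

Final answer: 120/(s+7)^6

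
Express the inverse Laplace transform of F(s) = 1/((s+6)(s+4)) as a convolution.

1/((s+6)(s+4)) = (1/(s+6))·(1/(s+4)) = L{e^(-6t)}·L{e^(-4t)}. So f(t) = e^(-6t)*e^(-4t) = ∫₀ᵗ e^(-6τ)·e^(-4(t-τ)) dτ

Final answer: ∫₀ᵗ e^(-6τ)·e^(-4(t-τ)) dτ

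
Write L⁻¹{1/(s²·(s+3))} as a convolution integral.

1/(s²·(s+3)) = (1/s^2)·(1/(s+3)) = L{t}·L{e^(-3t)}. So f(t) = t*e^(-3t) = ∫₀ᵗ τ·e^(-3(t-τ)) dτ

Final answer: ∫₀ᵗ τ·e^(-3(t-τ)) dτ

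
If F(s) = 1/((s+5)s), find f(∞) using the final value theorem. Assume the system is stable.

f(∞) = lim_{s→0} sF(s) = lim_{s→0} 1/(s+5) = 1/5

Final answer: 1/5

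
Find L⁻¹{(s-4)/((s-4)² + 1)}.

Using frequency shift: L⁻¹{(s-a)/((s-a)² + b²)} = e^(at)cos(bt). Here a=4, b=1

Final answer: e^(4t)·cos(t)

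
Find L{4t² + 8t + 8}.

L{4t² + 8t + 8} = 4·2/s³ + 8/s² + 8/s = 8/s³ + 8/s² + 8/s

Final answer: 8/s³ + 8/s² + 8/s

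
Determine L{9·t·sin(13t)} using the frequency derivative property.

L{sin(13t)} = 13/(s² + 169). By L{t·f(t)} = -F'(s): -d/ds[13/(s² + 169)] = -(13)·(-2s)/(s² + 169)² = 26s/(s² + 169)². Then L{9·t·sin(13t)} = 9·26s/(s² + 169)² = 234s/(s² + 169)²

Final answer: 234s/(s² + 169)²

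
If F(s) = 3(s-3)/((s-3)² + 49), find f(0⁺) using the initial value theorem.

f(0⁺) = lim_{s→∞} sF(s) = lim_{s→∞} 3s(s-3)/((s-3)² + 49) = 3

Final answer: 3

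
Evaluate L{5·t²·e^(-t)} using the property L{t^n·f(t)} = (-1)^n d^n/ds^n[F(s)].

L{e^(-t)} = 1/(s+1). d/ds[1/(s+1)] = -1/(s+1)². d²/ds²[1/(s+1)] = 2/(s+1)³. So L{t²·e^(-t)} = (-1)² · 2/(s+1)³ = 2/(s+1)³. Then L{5·t²·e^(-t)} = 5·2/(s+1)³ = 10/(s+1)³

Final answer: 10/(s+1)³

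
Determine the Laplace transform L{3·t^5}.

L{t^n} = n!/s^(n+1), so L{t^5} = 120/s^6. Then L{3·t^5} = 3·120/s^6 = 360/s^6

Final answer: 360/s^6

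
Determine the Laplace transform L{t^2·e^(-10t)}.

L{t^n·e^(at)} = n!/(s-a)^(n+1), so L{t^2·e^(-10t)} = 2/(s+10)^3

Final answer: 2/(s+10)^3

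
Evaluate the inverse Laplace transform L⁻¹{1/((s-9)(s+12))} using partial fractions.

Decompose: A/(s-9) + B/(s+12). A = 1/21, B = -1/21. f(t) = (e^(9t) - e^(-12t))/21

Final answer: (e^(9t) - e^(-12t))/21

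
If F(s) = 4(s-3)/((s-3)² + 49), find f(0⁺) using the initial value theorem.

f(0⁺) = lim_{s→∞} sF(s) = lim_{s→∞} 4s(s-3)/((s-3)² + 49) = 4

Final answer: 4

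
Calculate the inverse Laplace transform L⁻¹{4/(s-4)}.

L⁻¹{1/(s-a)} = e^(at), so L⁻¹{1/(s-4)} = e^(4t), and L⁻¹{4/(s-4)} = 4·e^(4t)

Final answer: 4·e^(4t)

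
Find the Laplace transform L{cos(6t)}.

L{cos(ωt)} = s/(s² + ω²), so L{cos(6t)} = s/(s² + 36)

Final answer: s/(s² + 36)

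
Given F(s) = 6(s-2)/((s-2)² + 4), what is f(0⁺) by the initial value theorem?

f(0⁺) = lim_{s→∞} sF(s) = lim_{s→∞} 6s(s-2)/((s-2)² + 4) = 6

Final answer: 6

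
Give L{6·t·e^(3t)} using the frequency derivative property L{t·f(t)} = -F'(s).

L{e^(3t)} = 1/(s-3). By frequency derivative: L{t·e^(3t)} = -d/ds[1/(s-3)] = -(-1)/(s-3)² = 1/(s-3)². Then L{6·t·e^(3t)} = 6·1/(s-3)² = 6/(s-3)²

Final answer: 6/(s-3)²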